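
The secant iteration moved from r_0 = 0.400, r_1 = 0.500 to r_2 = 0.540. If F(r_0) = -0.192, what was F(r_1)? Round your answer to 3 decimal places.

-0.055

The secant line through (0.400, -0.192) and (0.500, F(r_1)) crosses zero at r_2 = 0.540.
So (0.400, -0.192), (0.500, F(r_1)), (0.540, 0) are collinear:
F(r_1) = -0.192 · (0.500 − 0.540) / (0.400 − 0.540) = -0.192 · (-0.04000)/(-0.14000) = -0.05486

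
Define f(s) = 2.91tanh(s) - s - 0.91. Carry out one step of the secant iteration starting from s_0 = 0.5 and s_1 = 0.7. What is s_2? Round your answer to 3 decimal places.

0.561

f(0.5) = -0.06524, f(0.7) = 0.14871
s_2 = 0.70000 − 0.14871·(0.70000 − 0.50000) / (0.14871 − (-0.06524)) = 0.70000 − (0.02974)/(0.21395) = 0.56099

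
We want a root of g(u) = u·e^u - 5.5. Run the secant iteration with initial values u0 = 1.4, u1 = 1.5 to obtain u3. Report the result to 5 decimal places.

g(1.4) = 0.1772800, g(1.5) = 1.2225336
u2 = 1.5000000 − 1.2225336·(1.5000000 − 1.4000000) / (1.2225336 − 0.1772800) = 1.5000000 − (0.1222534)/(1.0452537) = 1.3830395
g(1.3830395) = 0.0141811
u3 = 1.3830395 − 0.0141811·(1.3830395 − 1.5000000) / (0.0141811 − 1.2225336) = 1.3830395 − (-0.0016586)/(-1.2083525) = 1.3816669

1.38167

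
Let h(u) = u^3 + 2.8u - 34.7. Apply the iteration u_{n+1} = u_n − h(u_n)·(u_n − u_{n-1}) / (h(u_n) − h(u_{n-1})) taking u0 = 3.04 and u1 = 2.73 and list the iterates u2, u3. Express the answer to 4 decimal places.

2.9714, 2.9767

h(3.04) = 1.906464, h(2.73) = -6.709583
u2 = 2.730000 − (-6.709583)·(2.730000 − 3.040000) / (-6.709583 − 1.906464) = 2.730000 − (2.079971)/(-8.616047) = 2.971407
h(2.971407) = -0.144748
u3 = 2.971407 − (-0.144748)·(2.971407 − 2.730000) / (-0.144748 − (-6.709583)) = 2.971407 − (-0.034943)/(6.564835) = 2.976729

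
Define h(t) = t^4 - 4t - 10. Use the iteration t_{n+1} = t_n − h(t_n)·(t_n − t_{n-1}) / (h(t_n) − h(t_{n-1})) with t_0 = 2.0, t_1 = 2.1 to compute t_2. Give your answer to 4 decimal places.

h(2.0) = -2.000000, h(2.1) = 1.048100
t_2 = 2.100000 − 1.048100·(2.100000 − 2.000000) / (1.048100 − (-2.000000)) = 2.100000 − (0.104810)/(3.048100) = 2.065615

2.0656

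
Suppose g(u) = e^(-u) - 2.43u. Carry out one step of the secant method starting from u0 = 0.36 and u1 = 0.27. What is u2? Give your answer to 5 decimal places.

0.30395

g(0.36) = -0.1771237, g(0.27) = 0.1072795
u2 = 0.2700000 − 0.1072795·(0.2700000 − 0.3600000) / (0.1072795 − (-0.1771237)) = 0.2700000 − (-0.0096552)/(0.2844032) = 0.3039488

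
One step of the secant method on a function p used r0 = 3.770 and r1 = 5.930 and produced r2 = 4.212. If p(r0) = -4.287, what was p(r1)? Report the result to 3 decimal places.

16.663

The secant line through (3.770, -4.287) and (5.930, p(r1)) crosses zero at r2 = 4.212.
So (3.770, -4.287), (5.930, p(r1)), (4.212, 0) are collinear:
p(r1) = -4.287 · (5.930 − 4.212) / (3.770 − 4.212) = -4.287 · (1.71800)/(-0.44200) = 16.66305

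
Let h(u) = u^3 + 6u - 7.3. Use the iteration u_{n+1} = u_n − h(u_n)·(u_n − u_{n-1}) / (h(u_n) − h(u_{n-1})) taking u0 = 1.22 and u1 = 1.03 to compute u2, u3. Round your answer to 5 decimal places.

1.03278, 1.03297

h(1.22) = 1.8358480, h(1.03) = -0.0272730
u2 = 1.0300000 − (-0.0272730)·(1.0300000 − 1.2200000) / (-0.0272730 − 1.8358480) = 1.0300000 − (0.0051819)/(-1.8631210) = 1.0327813
h(1.0327813) = -0.0017094
u3 = 1.0327813 − (-0.0017094)·(1.0327813 − 1.0300000) / (-0.0017094 − (-0.0272730)) = 1.0327813 − (-0.0000048)/(0.0255636) = 1.0329673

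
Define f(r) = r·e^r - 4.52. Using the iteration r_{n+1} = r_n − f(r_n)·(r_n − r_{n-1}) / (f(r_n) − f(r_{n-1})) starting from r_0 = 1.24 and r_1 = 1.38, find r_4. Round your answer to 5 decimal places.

1.26972

f(1.24) = -0.2350393, f(1.38) = 0.9653642
r_2 = 1.3800000 − 0.9653642·(1.3800000 − 1.2400000) / (0.9653642 − (-0.2350393)) = 1.3800000 − (0.1351510)/(1.2004035) = 1.2674120
f(1.2674120) = -0.0185972
r_3 = 1.2674120 − (-0.0185972)·(1.2674120 − 1.3800000) / (-0.0185972 − 0.9653642) = 1.2674120 − (0.0020938)/(-0.9839614) = 1.2695400
f(1.2695400) = -0.0014344
r_4 = 1.2695400 − (-0.0014344)·(1.2695400 − 1.2674120) / (-0.0014344 − (-0.0185972)) = 1.2695400 − (-0.0000031)/(0.0171628) = 1.2697178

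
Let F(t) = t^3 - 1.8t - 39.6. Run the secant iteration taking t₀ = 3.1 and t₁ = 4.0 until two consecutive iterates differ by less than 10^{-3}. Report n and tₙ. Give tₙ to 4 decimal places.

n = 5, tₙ = 3.5844

F(3.1) = -15.389000, F(4.0) = 17.200000
t₂ = 4.000000 − 17.200000·(0.900000)/(32.589000) = 3.524993;  |Δ| = 0.475007
F(3.524993) = -2.144917
t₃ = 3.524993 − (-2.144917)·(-0.475007)/(-19.344917) = 3.577661;  |Δ| = 0.052668
F(3.577661) = -0.246963
t₄ = 3.577661 − (-0.246963)·(0.052668)/(1.897954) = 3.584514;  |Δ| = 0.006853
F(3.584514) = 0.004359
t₅ = 3.584514 − 0.004359·(0.006853)/(0.251322) = 3.584395;  |Δ| = 0.000119
|t₅ − t₄| = 0.000119 < 10^{-3}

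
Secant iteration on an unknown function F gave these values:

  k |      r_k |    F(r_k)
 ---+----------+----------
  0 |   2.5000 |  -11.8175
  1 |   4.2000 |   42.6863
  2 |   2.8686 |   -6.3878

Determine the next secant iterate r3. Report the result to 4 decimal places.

3.0419

r3 = 2.8686 − (-6.3878)·(2.8686 − 4.2000) / (-6.3878 − 42.6863)
   = 2.8686 − (8.504717)/(-49.074100) = 3.041904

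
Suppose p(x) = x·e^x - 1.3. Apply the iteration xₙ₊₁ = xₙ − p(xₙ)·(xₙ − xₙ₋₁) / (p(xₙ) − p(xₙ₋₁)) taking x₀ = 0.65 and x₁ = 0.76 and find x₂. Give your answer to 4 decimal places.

p(0.65) = -0.054898, p(0.76) = 0.325090
x₂ = 0.760000 − 0.325090·(0.760000 − 0.650000) / (0.325090 − (-0.054898)) = 0.760000 − (0.035760)/(0.379988) = 0.665892

0.6659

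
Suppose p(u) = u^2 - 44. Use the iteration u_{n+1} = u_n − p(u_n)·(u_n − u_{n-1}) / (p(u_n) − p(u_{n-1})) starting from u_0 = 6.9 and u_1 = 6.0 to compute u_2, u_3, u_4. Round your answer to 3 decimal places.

p(6.9) = 3.61000, p(6.0) = -8.00000
u_2 = 6.00000 − (-8.00000)·(6.00000 − 6.90000) / (-8.00000 − 3.61000) = 6.00000 − (7.20000)/(-11.61000) = 6.62016
p(6.62016) = -0.17355
u_3 = 6.62016 − (-0.17355)·(6.62016 − 6.00000) / (-0.17355 − (-8.00000)) = 6.62016 − (-0.10763)/(7.82645) = 6.63391
p(6.63391) = 0.00872
u_4 = 6.63391 − 0.00872·(6.63391 − 6.62016) / (0.00872 − (-0.17355)) = 6.63391 − (0.00012)/(0.18226) = 6.63325

6.620, 6.634, 6.633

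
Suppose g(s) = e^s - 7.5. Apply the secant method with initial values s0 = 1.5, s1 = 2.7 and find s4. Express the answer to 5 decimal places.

g(1.5) = -3.0183109, g(2.7) = 7.3797317
s2 = 2.7000000 − 7.3797317·(2.7000000 − 1.5000000) / (7.3797317 − (-3.0183109)) = 2.7000000 − (8.8556781)/(10.3980427) = 1.8483322
g(1.8483322) = -1.1507785
s3 = 1.8483322 − (-1.1507785)·(1.8483322 − 2.7000000) / (-1.1507785 − 7.3797317) = 1.8483322 − (0.9800810)/(-8.5305102) = 1.9632235
g(1.9632235) = -0.3777516
s4 = 1.9632235 − (-0.3777516)·(1.9632235 − 1.8483322) / (-0.3777516 − (-1.1507785)) = 1.9632235 − (-0.0434004)/(0.7730269) = 2.0193669

2.01937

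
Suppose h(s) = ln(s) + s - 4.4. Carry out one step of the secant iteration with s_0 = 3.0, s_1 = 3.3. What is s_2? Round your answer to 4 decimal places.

3.2287

h(3.0) = -0.301388, h(3.3) = 0.093922
s_2 = 3.300000 − 0.093922·(3.300000 − 3.000000) / (0.093922 − (-0.301388)) = 3.300000 − (0.028177)/(0.395310) = 3.228722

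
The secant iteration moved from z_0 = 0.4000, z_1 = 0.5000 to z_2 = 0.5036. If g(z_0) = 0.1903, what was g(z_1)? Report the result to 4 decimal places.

The secant line through (0.4000, 0.1903) and (0.5000, g(z_1)) crosses zero at z_2 = 0.5036.
So (0.4000, 0.1903), (0.5000, g(z_1)), (0.5036, 0) are collinear:
g(z_1) = 0.1903 · (0.5000 − 0.5036) / (0.4000 − 0.5036) = 0.1903 · (-0.003600)/(-0.103600) = 0.006613

0.0066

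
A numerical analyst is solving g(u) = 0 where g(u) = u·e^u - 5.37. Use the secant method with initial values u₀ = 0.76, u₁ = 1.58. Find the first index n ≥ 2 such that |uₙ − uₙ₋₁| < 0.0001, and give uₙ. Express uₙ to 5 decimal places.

g(0.76) = -3.7449101, g(1.58) = 2.3008302
u₂ = 1.5800000 − 2.3008302·(0.8200000)/(6.0457403) = 1.2679322;  |Δ| = 0.3120678
g(1.2679322) = -0.8644065
u₃ = 1.2679322 − (-0.8644065)·(-0.3120678)/(-3.1652367) = 1.3531560;  |Δ| = 0.0852238
g(1.3531560) = -0.1338021
u₄ = 1.3531560 − (-0.1338021)·(0.0852238)/(0.7306044) = 1.3687638;  |Δ| = 0.0156078
g(1.3687638) = 0.0099107
u₅ = 1.3687638 − 0.0099107·(0.0156078)/(0.1437129) = 1.3676874;  |Δ| = 0.0010763
g(1.3676874) = -0.0001028
u₆ = 1.3676874 − (-0.0001028)·(-0.0010763)/(-0.0100135) = 1.3676985;  |Δ| = 0.0000111
|u₆ − u₅| = 0.0000111 < 0.0001

n = 6, uₙ = 1.36770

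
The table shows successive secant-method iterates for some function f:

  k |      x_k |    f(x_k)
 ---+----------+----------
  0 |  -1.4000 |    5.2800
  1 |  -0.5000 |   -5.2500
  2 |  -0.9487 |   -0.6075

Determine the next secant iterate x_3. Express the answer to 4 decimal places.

-1.0074

x_3 = -0.9487 − (-0.6075)·(-0.9487 − (-0.5000)) / (-0.6075 − (-5.2500))
   = -0.9487 − (0.272585)/(4.642500) = -1.007415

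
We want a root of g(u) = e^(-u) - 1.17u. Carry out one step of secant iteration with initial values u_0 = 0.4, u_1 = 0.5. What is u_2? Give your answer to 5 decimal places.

g(0.4) = 0.2023200, g(0.5) = 0.0215307
u_2 = 0.5000000 − 0.0215307·(0.5000000 − 0.4000000) / (0.0215307 − 0.2023200) = 0.5000000 − (0.0021531)/(-0.1807894) = 0.5119092

0.51191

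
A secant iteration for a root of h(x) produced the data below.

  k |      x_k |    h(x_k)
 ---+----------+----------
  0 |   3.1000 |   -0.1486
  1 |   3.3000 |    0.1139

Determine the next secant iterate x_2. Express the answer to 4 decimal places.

x_2 = 3.3000 − 0.1139·(3.3000 − 3.1000) / (0.1139 − (-0.1486))
   = 3.3000 − (0.022780)/(0.262500) = 3.213219

3.2132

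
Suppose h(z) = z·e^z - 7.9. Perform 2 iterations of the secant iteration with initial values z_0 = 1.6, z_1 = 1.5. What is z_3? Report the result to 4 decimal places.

h(1.6) = 0.024852, h(1.5) = -1.177466
z_2 = 1.500000 − (-1.177466)·(1.500000 − 1.600000) / (-1.177466 − 0.024852) = 1.500000 − (0.117747)/(-1.202318) = 1.597933
h(1.597933) = -0.001729
z_3 = 1.597933 − (-0.001729)·(1.597933 − 1.500000) / (-0.001729 − (-1.177466)) = 1.597933 − (-0.000169)/(1.175738) = 1.598077

1.5981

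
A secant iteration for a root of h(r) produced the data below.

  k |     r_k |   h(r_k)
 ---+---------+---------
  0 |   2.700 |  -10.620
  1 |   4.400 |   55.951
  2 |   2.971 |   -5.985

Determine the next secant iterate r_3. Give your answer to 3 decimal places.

3.109

r_3 = 2.971 − (-5.985)·(2.971 − 4.400) / (-5.985 − 55.951)
   = 2.971 − (8.55257)/(-61.93600) = 3.10909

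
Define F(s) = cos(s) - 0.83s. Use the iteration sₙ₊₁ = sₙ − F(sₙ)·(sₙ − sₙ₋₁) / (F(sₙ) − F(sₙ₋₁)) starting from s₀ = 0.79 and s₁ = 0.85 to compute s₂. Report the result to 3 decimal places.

0.821

F(0.79) = 0.04815, F(0.85) = -0.04552
s₂ = 0.85000 − (-0.04552)·(0.85000 − 0.79000) / (-0.04552 − 0.04815) = 0.85000 − (-0.00273)/(-0.09366) = 0.82084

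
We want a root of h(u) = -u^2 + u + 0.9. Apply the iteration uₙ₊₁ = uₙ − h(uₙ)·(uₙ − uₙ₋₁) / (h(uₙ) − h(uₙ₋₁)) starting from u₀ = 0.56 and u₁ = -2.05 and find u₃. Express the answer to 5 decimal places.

h(0.56) = 1.1464000, h(-2.05) = -5.3525000
u₂ = -2.0500000 − (-5.3525000)·(-2.0500000 − 0.5600000) / (-5.3525000 − 1.1464000) = -2.0500000 − (13.9700250)/(-6.4989000) = 0.0995984
h(0.0995984) = 0.9896786
u₃ = 0.0995984 − 0.9896786·(0.0995984 − (-2.0500000)) / (0.9896786 − (-5.3525000)) = 0.0995984 − (2.1274114)/(6.3421786) = -0.2358402

-0.23584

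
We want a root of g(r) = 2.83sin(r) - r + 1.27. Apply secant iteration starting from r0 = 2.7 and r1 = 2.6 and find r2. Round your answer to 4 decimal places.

g(2.7) = -0.220515, g(2.6) = 0.128869
r2 = 2.600000 − 0.128869·(2.600000 − 2.700000) / (0.128869 − (-0.220515)) = 2.600000 − (-0.012887)/(0.349384) = 2.636885

2.6369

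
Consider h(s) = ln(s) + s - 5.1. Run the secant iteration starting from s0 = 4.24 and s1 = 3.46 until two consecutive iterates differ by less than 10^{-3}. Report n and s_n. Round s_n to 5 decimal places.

n = 4, s_n = 3.77231

h(4.24) = 0.5845633, h(3.46) = -0.3987314
s2 = 3.4600000 − (-0.3987314)·(-0.7800000)/(-0.9832947) = 3.7762943;  |Δ| = 0.3162943
h(3.7762943) = 0.0050375
s3 = 3.7762943 − 0.0050375·(0.3162943)/(0.4037689) = 3.7723482;  |Δ| = 0.0039461
h(3.7723482) = 0.0000458
s4 = 3.7723482 − 0.0000458·(-0.0039461)/(-0.0049917) = 3.7723119;  |Δ| = 0.0000362
|s4 − s3| = 0.0000362 < 10^{-3}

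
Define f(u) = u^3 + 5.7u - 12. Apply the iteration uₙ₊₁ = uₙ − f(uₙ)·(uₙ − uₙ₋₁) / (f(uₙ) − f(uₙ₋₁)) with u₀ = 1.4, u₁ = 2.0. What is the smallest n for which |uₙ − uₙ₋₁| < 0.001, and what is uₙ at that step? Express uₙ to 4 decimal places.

f(1.4) = -1.276000, f(2.0) = 7.400000
u₂ = 2.000000 − 7.400000·(0.600000)/(8.676000) = 1.488243;  |Δ| = 0.511757
f(1.488243) = -0.220749
u₃ = 1.488243 − (-0.220749)·(-0.511757)/(-7.620749) = 1.503067;  |Δ| = 0.014824
f(1.503067) = -0.036769
u₄ = 1.503067 − (-0.036769)·(0.014824)/(0.183980) = 1.506030;  |Δ| = 0.002963
f(1.506030) = 0.000237
u₅ = 1.506030 − 0.000237·(0.002963)/(0.037006) = 1.506011;  |Δ| = 0.000019
|u₅ − u₄| = 0.000019 < 0.001

n = 5, uₙ = 1.5060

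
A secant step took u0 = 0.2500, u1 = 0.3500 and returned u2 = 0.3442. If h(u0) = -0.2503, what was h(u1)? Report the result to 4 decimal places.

0.0154

The secant line through (0.2500, -0.2503) and (0.3500, h(u1)) crosses zero at u2 = 0.3442.
So (0.2500, -0.2503), (0.3500, h(u1)), (0.3442, 0) are collinear:
h(u1) = -0.2503 · (0.3500 − 0.3442) / (0.2500 − 0.3442) = -0.2503 · (0.005800)/(-0.094200) = 0.015411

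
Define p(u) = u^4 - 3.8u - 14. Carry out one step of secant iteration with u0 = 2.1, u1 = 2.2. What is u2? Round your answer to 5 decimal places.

p(2.1) = -2.5319000, p(2.2) = 1.0656000
u2 = 2.2000000 − 1.0656000·(2.2000000 − 2.1000000) / (1.0656000 − (-2.5319000)) = 2.2000000 − (0.1065600)/(3.5975000) = 2.1703794

2.17038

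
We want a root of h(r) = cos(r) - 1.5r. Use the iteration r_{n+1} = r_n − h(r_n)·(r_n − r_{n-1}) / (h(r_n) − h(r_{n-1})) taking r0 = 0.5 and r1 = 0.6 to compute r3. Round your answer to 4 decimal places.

h(0.5) = 0.127583, h(0.6) = -0.074664
r2 = 0.600000 − (-0.074664)·(0.600000 − 0.500000) / (-0.074664 − 0.127583) = 0.600000 − (-0.007466)/(-0.202247) = 0.563083
h(0.563083) = 0.000990
r3 = 0.563083 − 0.000990·(0.563083 − 0.600000) / (0.000990 − (-0.074664)) = 0.563083 − (-0.000037)/(0.075654) = 0.563566

0.5636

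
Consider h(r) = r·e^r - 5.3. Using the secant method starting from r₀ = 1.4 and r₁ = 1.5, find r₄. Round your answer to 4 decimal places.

h(1.4) = 0.377280, h(1.5) = 1.422534
r₂ = 1.500000 − 1.422534·(1.500000 − 1.400000) / (1.422534 − 0.377280) = 1.500000 − (0.142253)/(1.045254) = 1.363905
h(1.363905) = 0.034833
r₃ = 1.363905 − 0.034833·(1.363905 − 1.500000) / (0.034833 − 1.422534) = 1.363905 − (-0.004741)/(-1.387700) = 1.360489
h(1.360489) = 0.003323
r₄ = 1.360489 − 0.003323·(1.360489 − 1.363905) / (0.003323 − 0.034833) = 1.360489 − (-0.000011)/(-0.031510) = 1.360129

1.3601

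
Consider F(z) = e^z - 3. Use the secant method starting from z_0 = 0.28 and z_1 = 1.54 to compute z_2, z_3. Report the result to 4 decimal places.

0.9123, 1.0595

F(0.28) = -1.676870, F(1.54) = 1.664590
z_2 = 1.540000 − 1.664590·(1.540000 − 0.280000) / (1.664590 − (-1.676870)) = 1.540000 − (2.097384)/(3.341460) = 0.912315
F(0.912315) = -0.509919
z_3 = 0.912315 − (-0.509919)·(0.912315 − 1.540000) / (-0.509919 − 1.664590) = 0.912315 − (0.320068)/(-2.174509) = 1.059506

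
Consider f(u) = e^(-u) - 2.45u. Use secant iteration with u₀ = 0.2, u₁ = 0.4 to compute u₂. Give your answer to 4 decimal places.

f(0.2) = 0.328731, f(0.4) = -0.309680
u₂ = 0.400000 − (-0.309680)·(0.400000 − 0.200000) / (-0.309680 − 0.328731) = 0.400000 − (-0.061936)/(-0.638411) = 0.302984

0.3030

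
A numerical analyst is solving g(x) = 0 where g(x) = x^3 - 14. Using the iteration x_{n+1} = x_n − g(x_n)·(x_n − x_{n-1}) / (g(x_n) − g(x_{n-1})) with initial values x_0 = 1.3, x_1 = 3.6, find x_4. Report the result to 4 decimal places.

2.4614

g(1.3) = -11.803000, g(3.6) = 32.656000
x_2 = 3.600000 − 32.656000·(3.600000 − 1.300000) / (32.656000 − (-11.803000)) = 3.600000 − (75.108800)/(44.459000) = 1.910605
g(1.910605) = -7.025503
x_3 = 1.910605 − (-7.025503)·(1.910605 − 3.600000) / (-7.025503 − 32.656000) = 1.910605 − (11.868847)/(-39.681503) = 2.209708
g(2.209708) = -3.210416
x_4 = 2.209708 − (-3.210416)·(2.209708 − 1.910605) / (-3.210416 − (-7.025503)) = 2.209708 − (-0.960244)/(3.815086) = 2.461405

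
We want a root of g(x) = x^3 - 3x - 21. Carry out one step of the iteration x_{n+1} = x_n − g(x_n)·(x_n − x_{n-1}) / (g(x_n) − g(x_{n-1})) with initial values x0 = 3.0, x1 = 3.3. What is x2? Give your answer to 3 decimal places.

g(3.0) = -3.00000, g(3.3) = 5.03700
x2 = 3.30000 − 5.03700·(3.30000 − 3.00000) / (5.03700 − (-3.00000)) = 3.30000 − (1.51110)/(8.03700) = 3.11198

3.112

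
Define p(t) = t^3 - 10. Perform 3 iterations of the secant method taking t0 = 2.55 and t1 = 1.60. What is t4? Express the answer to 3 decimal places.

2.153

p(2.55) = 6.58137, p(1.60) = -5.90400
t2 = 1.60000 − (-5.90400)·(1.60000 − 2.55000) / (-5.90400 − 6.58137) = 1.60000 − (5.60880)/(-12.48537) = 2.04923
p(2.04923) = -1.39458
t3 = 2.04923 − (-1.39458)·(2.04923 − 1.60000) / (-1.39458 − (-5.90400)) = 2.04923 − (-0.62649)/(4.50942) = 2.18816
p(2.18816) = 0.47699
t4 = 2.18816 − 0.47699·(2.18816 − 2.04923) / (0.47699 − (-1.39458)) = 2.18816 − (0.06627)/(1.87157) = 2.15275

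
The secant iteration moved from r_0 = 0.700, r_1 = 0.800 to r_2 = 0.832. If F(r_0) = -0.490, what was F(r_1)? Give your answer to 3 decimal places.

-0.119

The secant line through (0.700, -0.490) and (0.800, F(r_1)) crosses zero at r_2 = 0.832.
So (0.700, -0.490), (0.800, F(r_1)), (0.832, 0) are collinear:
F(r_1) = -0.490 · (0.800 − 0.832) / (0.700 − 0.832) = -0.490 · (-0.03200)/(-0.13200) = -0.11879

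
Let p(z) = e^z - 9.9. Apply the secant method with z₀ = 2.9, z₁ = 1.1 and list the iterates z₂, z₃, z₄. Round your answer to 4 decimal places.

p(2.9) = 8.274145, p(1.1) = -6.895834
z₂ = 1.100000 − (-6.895834)·(1.100000 − 2.900000) / (-6.895834 − 8.274145) = 1.100000 − (12.412501)/(-15.169979) = 1.918228
p(1.918228) = -3.091118
z₃ = 1.918228 − (-3.091118)·(1.918228 − 1.100000) / (-3.091118 − (-6.895834)) = 1.918228 − (-2.529239)/(3.804716) = 2.582992
p(2.582992) = 3.336685
z₄ = 2.582992 − 3.336685·(2.582992 − 1.918228) / (3.336685 − (-3.091118)) = 2.582992 − (2.218109)/(6.427803) = 2.237912

1.9182, 2.5830, 2.2379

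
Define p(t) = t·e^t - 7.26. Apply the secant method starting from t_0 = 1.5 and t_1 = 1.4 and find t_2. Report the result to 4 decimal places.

1.5514

p(1.5) = -0.537466, p(1.4) = -1.582720
t_2 = 1.400000 − (-1.582720)·(1.400000 − 1.500000) / (-1.582720 − (-0.537466)) = 1.400000 − (0.158272)/(-1.045254) = 1.551420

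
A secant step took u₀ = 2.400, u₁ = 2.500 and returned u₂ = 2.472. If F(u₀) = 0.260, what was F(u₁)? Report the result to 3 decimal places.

-0.101

The secant line through (2.400, 0.260) and (2.500, F(u₁)) crosses zero at u₂ = 2.472.
So (2.400, 0.260), (2.500, F(u₁)), (2.472, 0) are collinear:
F(u₁) = 0.260 · (2.500 − 2.472) / (2.400 − 2.472) = 0.260 · (0.02800)/(-0.07200) = -0.10111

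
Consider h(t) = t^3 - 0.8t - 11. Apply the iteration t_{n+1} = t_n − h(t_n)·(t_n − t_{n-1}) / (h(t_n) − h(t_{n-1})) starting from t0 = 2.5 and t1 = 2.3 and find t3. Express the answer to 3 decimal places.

h(2.5) = 2.62500, h(2.3) = -0.67300
t2 = 2.30000 − (-0.67300)·(2.30000 − 2.50000) / (-0.67300 − 2.62500) = 2.30000 − (0.13460)/(-3.29800) = 2.34081
h(2.34081) = -0.04639
t3 = 2.34081 − (-0.04639)·(2.34081 − 2.30000) / (-0.04639 − (-0.67300)) = 2.34081 − (-0.00189)/(0.62661) = 2.34383

2.344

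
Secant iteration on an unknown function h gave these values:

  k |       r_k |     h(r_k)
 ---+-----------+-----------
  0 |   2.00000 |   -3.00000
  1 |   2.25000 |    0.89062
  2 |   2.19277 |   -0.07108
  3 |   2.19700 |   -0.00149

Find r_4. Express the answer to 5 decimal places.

r_4 = 2.19700 − (-0.00149)·(2.19700 − 2.19277) / (-0.00149 − (-0.07108))
   = 2.19700 − (-0.0000063)/(0.0695900) = 2.1970906

2.19709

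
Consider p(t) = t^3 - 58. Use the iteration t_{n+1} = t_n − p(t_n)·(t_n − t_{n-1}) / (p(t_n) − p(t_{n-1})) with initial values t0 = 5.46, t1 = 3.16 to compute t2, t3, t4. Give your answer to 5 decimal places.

3.62354, 3.92507, 3.86730

p(5.46) = 104.7713360, p(3.16) = -26.4455040
t2 = 3.1600000 − (-26.4455040)·(3.1600000 − 5.4600000) / (-26.4455040 − 104.7713360) = 3.1600000 − (60.8246592)/(-131.2168400) = 3.6235431
p(3.6235431) = -10.4226455
t3 = 3.6235431 − (-10.4226455)·(3.6235431 − 3.1600000) / (-10.4226455 − (-26.4455040)) = 3.6235431 − (-4.8313453)/(16.0228585) = 3.9250714
p(3.9250714) = 2.4703775
t4 = 3.9250714 − 2.4703775·(3.9250714 − 3.6235431) / (2.4703775 − (-10.4226455)) = 3.9250714 − (0.7448887)/(12.8930230) = 3.8672968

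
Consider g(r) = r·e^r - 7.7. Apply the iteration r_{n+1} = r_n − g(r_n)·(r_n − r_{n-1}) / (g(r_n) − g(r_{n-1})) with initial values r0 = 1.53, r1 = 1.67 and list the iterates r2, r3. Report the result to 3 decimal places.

g(1.53) = -0.63419, g(1.67) = 1.17132
r2 = 1.67000 − 1.17132·(1.67000 − 1.53000) / (1.17132 − (-0.63419)) = 1.67000 − (0.16398)/(1.80551) = 1.57918
g(1.57918) = -0.03949
r3 = 1.57918 − (-0.03949)·(1.57918 − 1.67000) / (-0.03949 − 1.17132) = 1.57918 − (0.00359)/(-1.21081) = 1.58214

1.579, 1.582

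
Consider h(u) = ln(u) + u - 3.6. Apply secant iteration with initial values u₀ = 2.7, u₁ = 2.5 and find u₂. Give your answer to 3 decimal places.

2.633

h(2.7) = 0.09325, h(2.5) = -0.18371
u₂ = 2.50000 − (-0.18371)·(2.50000 − 2.70000) / (-0.18371 − 0.09325) = 2.50000 − (0.03674)/(-0.27696) = 2.63266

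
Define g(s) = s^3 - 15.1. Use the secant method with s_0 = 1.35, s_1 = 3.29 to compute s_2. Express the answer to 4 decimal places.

g(1.35) = -12.639625, g(3.29) = 20.511289
s_2 = 3.290000 − 20.511289·(3.290000 − 1.350000) / (20.511289 − (-12.639625)) = 3.290000 − (39.791901)/(33.150914) = 2.089674

2.0897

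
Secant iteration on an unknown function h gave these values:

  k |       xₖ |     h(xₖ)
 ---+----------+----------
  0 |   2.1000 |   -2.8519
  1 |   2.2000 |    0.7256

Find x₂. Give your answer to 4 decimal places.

2.1797

x₂ = 2.2000 − 0.7256·(2.2000 − 2.1000) / (0.7256 − (-2.8519))
   = 2.2000 − (0.072560)/(3.577500) = 2.179718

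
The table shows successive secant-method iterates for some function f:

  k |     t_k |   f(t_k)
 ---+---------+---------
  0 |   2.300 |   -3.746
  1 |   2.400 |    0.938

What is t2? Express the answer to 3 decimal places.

t2 = 2.400 − 0.938·(2.400 − 2.300) / (0.938 − (-3.746))
   = 2.400 − (0.09380)/(4.68400) = 2.37997

2.380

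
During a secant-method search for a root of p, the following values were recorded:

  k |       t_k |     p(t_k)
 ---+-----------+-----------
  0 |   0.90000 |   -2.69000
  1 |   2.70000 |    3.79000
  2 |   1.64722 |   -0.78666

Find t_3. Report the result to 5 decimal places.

1.82818

t_3 = 1.64722 − (-0.78666)·(1.64722 − 2.70000) / (-0.78666 − 3.79000)
   = 1.64722 − (0.8281799)/(-4.5766600) = 1.8281773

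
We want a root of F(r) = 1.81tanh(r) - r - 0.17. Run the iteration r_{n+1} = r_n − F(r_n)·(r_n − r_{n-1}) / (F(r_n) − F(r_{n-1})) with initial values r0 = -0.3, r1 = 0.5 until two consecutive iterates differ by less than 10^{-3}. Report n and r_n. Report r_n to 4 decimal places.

n = 5, r_n = 0.2174

F(-0.3) = -0.397276, F(0.5) = 0.166432
r2 = 0.500000 − 0.166432·(0.800000)/(0.563708) = 0.263804;  |Δ| = 0.236196
F(0.263804) = 0.032905
r3 = 0.263804 − 0.032905·(-0.236196)/(-0.133528) = 0.205599;  |Δ| = 0.058205
F(0.205599) = -0.008621
r4 = 0.205599 − (-0.008621)·(-0.058205)/(-0.041526) = 0.217683;  |Δ| = 0.012084
F(0.217683) = 0.000215
r5 = 0.217683 − 0.000215·(0.012084)/(0.008836) = 0.217388;  |Δ| = 0.000295
|r5 − r4| = 0.000295 < 10^{-3}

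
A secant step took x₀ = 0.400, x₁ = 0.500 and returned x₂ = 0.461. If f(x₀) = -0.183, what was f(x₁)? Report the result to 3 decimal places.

The secant line through (0.400, -0.183) and (0.500, f(x₁)) crosses zero at x₂ = 0.461.
So (0.400, -0.183), (0.500, f(x₁)), (0.461, 0) are collinear:
f(x₁) = -0.183 · (0.500 − 0.461) / (0.400 − 0.461) = -0.183 · (0.03900)/(-0.06100) = 0.11700

0.117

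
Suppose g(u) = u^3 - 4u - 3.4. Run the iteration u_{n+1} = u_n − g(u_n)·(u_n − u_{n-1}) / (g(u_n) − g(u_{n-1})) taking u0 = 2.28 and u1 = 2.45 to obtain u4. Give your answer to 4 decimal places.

2.3357

g(2.28) = -0.667648, g(2.45) = 1.506125
u2 = 2.450000 − 1.506125·(2.450000 − 2.280000) / (1.506125 − (-0.667648)) = 2.450000 − (0.256041)/(2.173773) = 2.332213
g(2.332213) = -0.043433
u3 = 2.332213 − (-0.043433)·(2.332213 − 2.450000) / (-0.043433 − 1.506125) = 2.332213 − (0.005116)/(-1.549558) = 2.335515
g(2.335515) = -0.002690
u4 = 2.335515 − (-0.002690)·(2.335515 − 2.332213) / (-0.002690 − (-0.043433)) = 2.335515 − (-0.000009)/(0.040743) = 2.335733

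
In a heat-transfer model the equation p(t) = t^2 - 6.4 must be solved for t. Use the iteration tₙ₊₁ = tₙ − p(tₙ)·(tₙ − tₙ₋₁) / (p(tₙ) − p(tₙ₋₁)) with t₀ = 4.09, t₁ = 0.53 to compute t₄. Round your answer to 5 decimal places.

2.45256

p(4.09) = 10.3281000, p(0.53) = -6.1191000
t₂ = 0.5300000 − (-6.1191000)·(0.5300000 − 4.0900000) / (-6.1191000 − 10.3281000) = 0.5300000 − (21.7839960)/(-16.4472000) = 1.8544805
p(1.8544805) = -2.9609020
t₃ = 1.8544805 − (-2.9609020)·(1.8544805 − 0.5300000) / (-2.9609020 − (-6.1191000)) = 1.8544805 − (-3.9216570)/(3.1581980) = 3.0962193
p(3.0962193) = 3.1865741
t₄ = 3.0962193 − 3.1865741·(3.0962193 − 1.8544805) / (3.1865741 − (-2.9609020)) = 3.0962193 − (3.9568928)/(6.1474761) = 2.4525580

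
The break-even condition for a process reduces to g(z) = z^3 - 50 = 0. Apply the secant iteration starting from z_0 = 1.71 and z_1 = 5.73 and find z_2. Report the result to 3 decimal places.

g(1.71) = -44.99979, g(5.73) = 138.13252
z_2 = 5.73000 − 138.13252·(5.73000 − 1.71000) / (138.13252 − (-44.99979)) = 5.73000 − (555.29272)/(183.13231) = 2.69781

2.698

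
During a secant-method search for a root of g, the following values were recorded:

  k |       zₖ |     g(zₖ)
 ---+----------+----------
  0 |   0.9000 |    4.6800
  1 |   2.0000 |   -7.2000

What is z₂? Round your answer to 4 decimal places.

1.3333

z₂ = 2.0000 − (-7.2000)·(2.0000 − 0.9000) / (-7.2000 − 4.6800)
   = 2.0000 − (-7.920000)/(-11.880000) = 1.333333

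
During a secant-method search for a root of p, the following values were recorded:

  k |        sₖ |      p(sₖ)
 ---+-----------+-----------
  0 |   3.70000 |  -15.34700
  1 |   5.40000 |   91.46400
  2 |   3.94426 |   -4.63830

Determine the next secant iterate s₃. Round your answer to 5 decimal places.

4.01452

s₃ = 3.94426 − (-4.63830)·(3.94426 − 5.40000) / (-4.63830 − 91.46400)
   = 3.94426 − (6.7521588)/(-96.1023000) = 4.0145201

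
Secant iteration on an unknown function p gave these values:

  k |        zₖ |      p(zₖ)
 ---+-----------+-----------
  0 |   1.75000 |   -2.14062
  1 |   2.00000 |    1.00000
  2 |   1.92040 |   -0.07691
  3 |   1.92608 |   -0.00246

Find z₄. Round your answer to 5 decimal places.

z₄ = 1.92608 − (-0.00246)·(1.92608 − 1.92040) / (-0.00246 − (-0.07691))
   = 1.92608 − (-0.0000140)/(0.0744500) = 1.9262677

1.92627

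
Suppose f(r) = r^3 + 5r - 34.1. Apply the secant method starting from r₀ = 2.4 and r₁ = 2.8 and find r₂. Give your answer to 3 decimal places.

f(2.4) = -8.27600, f(2.8) = 1.85200
r₂ = 2.80000 − 1.85200·(2.80000 − 2.40000) / (1.85200 − (-8.27600)) = 2.80000 − (0.74080)/(10.12800) = 2.72686

2.727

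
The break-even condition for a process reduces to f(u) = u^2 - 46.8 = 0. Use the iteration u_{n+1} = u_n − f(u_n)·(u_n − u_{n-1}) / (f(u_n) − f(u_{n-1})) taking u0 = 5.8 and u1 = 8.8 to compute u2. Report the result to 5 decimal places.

f(5.8) = -13.1600000, f(8.8) = 30.6400000
u2 = 8.8000000 − 30.6400000·(8.8000000 − 5.8000000) / (30.6400000 − (-13.1600000)) = 8.8000000 − (91.9200000)/(43.8000000) = 6.7013699

6.70137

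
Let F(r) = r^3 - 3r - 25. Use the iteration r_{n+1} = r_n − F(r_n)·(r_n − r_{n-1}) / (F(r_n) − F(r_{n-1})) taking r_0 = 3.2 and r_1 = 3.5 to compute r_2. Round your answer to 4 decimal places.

F(3.2) = -1.832000, F(3.5) = 7.375000
r_2 = 3.500000 − 7.375000·(3.500000 − 3.200000) / (7.375000 − (-1.832000)) = 3.500000 − (2.212500)/(9.207000) = 3.259694

3.2597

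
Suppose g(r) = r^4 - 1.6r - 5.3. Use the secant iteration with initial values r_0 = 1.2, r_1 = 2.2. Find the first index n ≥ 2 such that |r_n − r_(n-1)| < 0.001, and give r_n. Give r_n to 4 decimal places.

n = 7, r_n = 1.6813

g(1.2) = -5.146400, g(2.2) = 14.605600
r_2 = 2.200000 − 14.605600·(1.000000)/(19.752000) = 1.460551;  |Δ| = 0.739449
g(1.460551) = -3.086302
r_3 = 1.460551 − (-3.086302)·(-0.739449)/(-17.691902) = 1.589546;  |Δ| = 0.128995
g(1.589546) = -1.459286
r_4 = 1.589546 − (-1.459286)·(0.128995)/(1.627016) = 1.705242;  |Δ| = 0.115697
g(1.705242) = 0.427211
r_5 = 1.705242 − 0.427211·(0.115697)/(1.886497) = 1.679042;  |Δ| = 0.026200
g(1.679042) = -0.038681
r_6 = 1.679042 − (-0.038681)·(-0.026200)/(-0.465892) = 1.681217;  |Δ| = 0.002175
g(1.681217) = -0.000894
r_7 = 1.681217 − (-0.000894)·(0.002175)/(0.037787) = 1.681269;  |Δ| = 0.000051
|r_7 − r_6| = 0.000051 < 0.001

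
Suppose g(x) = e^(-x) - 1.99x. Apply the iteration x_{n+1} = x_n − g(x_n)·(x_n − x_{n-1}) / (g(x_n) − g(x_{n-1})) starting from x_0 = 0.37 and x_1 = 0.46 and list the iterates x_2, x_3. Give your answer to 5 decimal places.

g(0.37) = -0.0455657, g(0.46) = -0.2841164
x_2 = 0.4600000 − (-0.2841164)·(0.4600000 − 0.3700000) / (-0.2841164 − (-0.0455657)) = 0.4600000 − (-0.0255705)/(-0.2385507) = 0.3528091
g(0.3528091) = 0.0006213
x_3 = 0.3528091 − 0.0006213·(0.3528091 − 0.4600000) / (0.0006213 − (-0.2841164)) = 0.3528091 − (-0.0000666)/(0.2847377) = 0.3530430

0.35281, 0.35304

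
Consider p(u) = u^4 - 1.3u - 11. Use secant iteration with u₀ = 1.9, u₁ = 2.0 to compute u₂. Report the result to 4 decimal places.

1.9154

p(1.9) = -0.437900, p(2.0) = 2.400000
u₂ = 2.000000 − 2.400000·(2.000000 − 1.900000) / (2.400000 − (-0.437900)) = 2.000000 − (0.240000)/(2.837900) = 1.915430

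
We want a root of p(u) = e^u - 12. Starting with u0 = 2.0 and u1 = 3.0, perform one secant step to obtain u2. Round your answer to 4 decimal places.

2.3632

p(2.0) = -4.610944, p(3.0) = 8.085537
u2 = 3.000000 − 8.085537·(3.000000 − 2.000000) / (8.085537 − (-4.610944)) = 3.000000 − (8.085537)/(12.696481) = 2.363167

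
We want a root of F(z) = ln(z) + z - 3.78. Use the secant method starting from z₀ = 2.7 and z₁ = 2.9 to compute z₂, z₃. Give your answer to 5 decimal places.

F(2.7) = -0.0867482, F(2.9) = 0.1847107
z₂ = 2.9000000 − 0.1847107·(2.9000000 − 2.7000000) / (0.1847107 − (-0.0867482)) = 2.9000000 − (0.0369421)/(0.2714590) = 2.7639126
F(2.7639126) = 0.0005599
z₃ = 2.7639126 − 0.0005599·(2.7639126 − 2.9000000) / (0.0005599 − 0.1847107) = 2.7639126 − (-0.0000762)/(-0.1841509) = 2.7634988

2.76391, 2.76350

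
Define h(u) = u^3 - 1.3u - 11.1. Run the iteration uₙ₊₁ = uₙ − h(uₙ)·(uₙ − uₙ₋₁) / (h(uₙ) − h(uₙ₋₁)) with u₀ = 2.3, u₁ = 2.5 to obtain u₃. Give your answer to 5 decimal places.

2.42437

h(2.3) = -1.9230000, h(2.5) = 1.2750000
u₂ = 2.5000000 − 1.2750000·(2.5000000 − 2.3000000) / (1.2750000 − (-1.9230000)) = 2.5000000 − (0.2550000)/(3.1980000) = 2.4202627
h(2.4202627) = -0.0692382
u₃ = 2.4202627 − (-0.0692382)·(2.4202627 − 2.5000000) / (-0.0692382 − 1.2750000) = 2.4202627 − (0.0055209)/(-1.3442382) = 2.4243697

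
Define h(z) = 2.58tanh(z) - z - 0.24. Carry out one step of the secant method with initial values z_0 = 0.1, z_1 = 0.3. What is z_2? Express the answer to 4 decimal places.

h(0.1) = -0.082857, h(0.3) = 0.211587
z_2 = 0.300000 − 0.211587·(0.300000 − 0.100000) / (0.211587 − (-0.082857)) = 0.300000 − (0.042317)/(0.294443) = 0.156280

0.1563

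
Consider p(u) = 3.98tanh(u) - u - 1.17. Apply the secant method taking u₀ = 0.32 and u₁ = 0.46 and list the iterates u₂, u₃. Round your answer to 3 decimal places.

0.426, 0.424

p(0.32) = -0.25816, p(0.46) = 0.08174
u₂ = 0.46000 − 0.08174·(0.46000 − 0.32000) / (0.08174 − (-0.25816)) = 0.46000 − (0.01144)/(0.33990) = 0.42633
p(0.42633) = 0.00463
u₃ = 0.42633 − 0.00463·(0.42633 − 0.46000) / (0.00463 − 0.08174) = 0.42633 − (-0.00016)/(-0.07710) = 0.42431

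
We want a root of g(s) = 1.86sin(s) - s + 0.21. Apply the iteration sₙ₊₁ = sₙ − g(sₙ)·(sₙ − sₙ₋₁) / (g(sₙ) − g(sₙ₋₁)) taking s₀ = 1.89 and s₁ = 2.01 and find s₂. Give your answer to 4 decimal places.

1.9410

g(1.89) = 0.086043, g(2.01) = -0.116532
s₂ = 2.010000 − (-0.116532)·(2.010000 − 1.890000) / (-0.116532 − 0.086043) = 2.010000 − (-0.013984)/(-0.202575) = 1.940970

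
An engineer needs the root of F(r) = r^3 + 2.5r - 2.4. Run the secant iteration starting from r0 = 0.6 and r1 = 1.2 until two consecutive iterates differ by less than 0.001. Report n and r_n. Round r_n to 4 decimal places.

F(0.6) = -0.684000, F(1.2) = 2.328000
r2 = 1.200000 − 2.328000·(0.600000)/(3.012000) = 0.736255;  |Δ| = 0.463745
F(0.736255) = -0.160260
r3 = 0.736255 − (-0.160260)·(-0.463745)/(-2.488260) = 0.766123;  |Δ| = 0.029868
F(0.766123) = -0.035020
r4 = 0.766123 − (-0.035020)·(0.029868)/(0.125239) = 0.774475;  |Δ| = 0.008352
F(0.774475) = 0.000727
r5 = 0.774475 − 0.000727·(0.008352)/(0.035747) = 0.774305;  |Δ| = 0.000170
|r5 − r4| = 0.000170 < 0.001

n = 5, r_n = 0.7743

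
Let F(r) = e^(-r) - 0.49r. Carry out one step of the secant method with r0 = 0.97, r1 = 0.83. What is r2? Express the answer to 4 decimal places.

F(0.97) = -0.096217, F(0.83) = 0.029349
r2 = 0.830000 − 0.029349·(0.830000 − 0.970000) / (0.029349 − (-0.096217)) = 0.830000 − (-0.004109)/(0.125566) = 0.862723

0.8627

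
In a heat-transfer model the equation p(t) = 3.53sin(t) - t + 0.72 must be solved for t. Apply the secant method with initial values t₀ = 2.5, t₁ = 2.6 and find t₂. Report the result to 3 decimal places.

2.585

p(2.5) = 0.33261, p(2.6) = -0.06028
t₂ = 2.60000 − (-0.06028)·(2.60000 − 2.50000) / (-0.06028 − 0.33261) = 2.60000 − (-0.00603)/(-0.39289) = 2.58466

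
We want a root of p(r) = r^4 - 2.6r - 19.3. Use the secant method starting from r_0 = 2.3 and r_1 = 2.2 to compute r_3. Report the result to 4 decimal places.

p(2.3) = 2.704100, p(2.2) = -1.594400
r_2 = 2.200000 − (-1.594400)·(2.200000 − 2.300000) / (-1.594400 − 2.704100) = 2.200000 − (0.159440)/(-4.298500) = 2.237092
p(2.237092) = -0.070612
r_3 = 2.237092 − (-0.070612)·(2.237092 − 2.200000) / (-0.070612 − (-1.594400)) = 2.237092 − (-0.002619)/(1.523788) = 2.238811

2.2388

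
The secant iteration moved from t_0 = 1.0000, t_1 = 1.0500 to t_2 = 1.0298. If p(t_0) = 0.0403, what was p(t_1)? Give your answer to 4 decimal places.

The secant line through (1.0000, 0.0403) and (1.0500, p(t_1)) crosses zero at t_2 = 1.0298.
So (1.0000, 0.0403), (1.0500, p(t_1)), (1.0298, 0) are collinear:
p(t_1) = 0.0403 · (1.0500 − 1.0298) / (1.0000 − 1.0298) = 0.0403 · (0.020200)/(-0.029800) = -0.027317

-0.0273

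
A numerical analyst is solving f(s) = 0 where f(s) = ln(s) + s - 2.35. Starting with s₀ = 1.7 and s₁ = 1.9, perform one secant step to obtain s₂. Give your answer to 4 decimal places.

1.7767

f(1.7) = -0.119372, f(1.9) = 0.191854
s₂ = 1.900000 − 0.191854·(1.900000 − 1.700000) / (0.191854 − (-0.119372)) = 1.900000 − (0.038371)/(0.311226) = 1.776711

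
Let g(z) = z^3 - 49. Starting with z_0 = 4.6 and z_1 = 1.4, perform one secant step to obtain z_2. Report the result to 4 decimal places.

g(4.6) = 48.336000, g(1.4) = -46.256000
z_2 = 1.400000 − (-46.256000)·(1.400000 − 4.600000) / (-46.256000 − 48.336000) = 1.400000 − (148.019200)/(-94.592000) = 2.964817

2.9648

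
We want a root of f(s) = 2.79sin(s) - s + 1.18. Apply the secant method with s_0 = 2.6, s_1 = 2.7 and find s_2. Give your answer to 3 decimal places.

f(2.6) = 0.01825, f(2.7) = -0.32761
s_2 = 2.70000 − (-0.32761)·(2.70000 − 2.60000) / (-0.32761 − 0.01825) = 2.70000 − (-0.03276)/(-0.34586) = 2.60528

2.605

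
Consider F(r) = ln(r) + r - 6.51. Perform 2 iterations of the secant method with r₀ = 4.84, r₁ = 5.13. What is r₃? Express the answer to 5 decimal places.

4.91725

F(4.84) = -0.0930853, F(5.13) = 0.2551057
r₂ = 5.1300000 − 0.2551057·(5.1300000 − 4.8400000) / (0.2551057 − (-0.0930853)) = 5.1300000 − (0.0739806)/(0.3481909) = 4.9175285
F(4.9175285) = 0.0003346
r₃ = 4.9175285 − 0.0003346·(4.9175285 − 5.1300000) / (0.0003346 − 0.2551057) = 4.9175285 − (-0.0000711)/(-0.2547711) = 4.9172495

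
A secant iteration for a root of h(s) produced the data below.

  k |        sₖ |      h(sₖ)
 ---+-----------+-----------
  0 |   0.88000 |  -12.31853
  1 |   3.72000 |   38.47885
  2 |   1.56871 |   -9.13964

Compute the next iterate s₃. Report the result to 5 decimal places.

s₃ = 1.56871 − (-9.13964)·(1.56871 − 3.72000) / (-9.13964 − 38.47885)
   = 1.56871 − (19.6620161)/(-47.6184900) = 1.9816172

1.98162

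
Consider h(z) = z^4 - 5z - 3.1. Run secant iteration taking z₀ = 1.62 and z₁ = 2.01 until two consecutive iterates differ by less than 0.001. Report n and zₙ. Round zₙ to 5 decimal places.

h(1.62) = -4.3125246, h(2.01) = 3.1724080
z₂ = 2.0100000 − 3.1724080·(0.3900000)/(7.4849326) = 1.8447027;  |Δ| = 0.1652973
h(1.8447027) = -0.7435941
z₃ = 1.8447027 − (-0.7435941)·(-0.1652973)/(-3.9160021) = 1.8760904;  |Δ| = 0.0313876
h(1.8760904) = -0.0920580
z₄ = 1.8760904 − (-0.0920580)·(0.0313876)/(0.6515361) = 1.8805252;  |Δ| = 0.0044349
h(1.8805252) = 0.0033230
z₅ = 1.8805252 − 0.0033230·(0.0044349)/(0.0953811) = 1.8803707;  |Δ| = 0.0001545
|z₅ − z₄| = 0.0001545 < 0.001

n = 5, zₙ = 1.88037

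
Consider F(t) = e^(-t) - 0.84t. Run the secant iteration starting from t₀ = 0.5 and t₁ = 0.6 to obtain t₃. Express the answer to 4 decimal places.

0.6325

F(0.5) = 0.186531, F(0.6) = 0.044812
t₂ = 0.600000 − 0.044812·(0.600000 − 0.500000) / (0.044812 − 0.186531) = 0.600000 − (0.004481)/(-0.141719) = 0.631620
F(0.631620) = 0.001169
t₃ = 0.631620 − 0.001169·(0.631620 − 0.600000) / (0.001169 − 0.044812) = 0.631620 − (0.000037)/(-0.043643) = 0.632467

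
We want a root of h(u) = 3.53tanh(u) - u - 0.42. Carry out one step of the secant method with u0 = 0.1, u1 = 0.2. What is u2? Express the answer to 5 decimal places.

h(0.1) = -0.1681720, h(0.2) = 0.0767349
u2 = 0.2000000 − 0.0767349·(0.2000000 − 0.1000000) / (0.0767349 − (-0.1681720)) = 0.2000000 − (0.0076735)/(0.2449069) = 0.1686677

0.16867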